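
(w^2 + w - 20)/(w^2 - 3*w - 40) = (w - 4)/(w - 8)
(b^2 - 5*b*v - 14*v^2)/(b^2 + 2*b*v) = (b - 7*v)/b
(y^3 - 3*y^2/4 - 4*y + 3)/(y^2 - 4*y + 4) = (4*y^2 + 5*y - 6)/(4*(y - 2))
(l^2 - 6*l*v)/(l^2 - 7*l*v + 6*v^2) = l/(l - v)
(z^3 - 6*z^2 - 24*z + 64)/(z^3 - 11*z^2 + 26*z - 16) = (z + 4)/(z - 1)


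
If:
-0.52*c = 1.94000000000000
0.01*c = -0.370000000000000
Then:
No Solution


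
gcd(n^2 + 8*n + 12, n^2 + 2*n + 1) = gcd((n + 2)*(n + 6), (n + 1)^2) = 1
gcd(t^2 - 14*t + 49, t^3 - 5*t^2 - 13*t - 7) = t - 7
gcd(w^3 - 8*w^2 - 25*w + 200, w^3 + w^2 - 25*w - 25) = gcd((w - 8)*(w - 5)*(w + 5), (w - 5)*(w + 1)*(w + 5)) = w^2 - 25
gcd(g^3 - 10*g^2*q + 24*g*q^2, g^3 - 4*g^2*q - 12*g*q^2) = -g^2 + 6*g*q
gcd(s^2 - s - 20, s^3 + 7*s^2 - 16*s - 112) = s + 4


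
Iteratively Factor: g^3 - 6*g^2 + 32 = (g - 4)*(g^2 - 2*g - 8) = (g - 4)^2*(g + 2)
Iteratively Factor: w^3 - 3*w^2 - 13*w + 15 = (w - 5)*(w^2 + 2*w - 3) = (w - 5)*(w - 1)*(w + 3)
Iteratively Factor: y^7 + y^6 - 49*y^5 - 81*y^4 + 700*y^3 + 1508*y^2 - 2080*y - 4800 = (y + 4)*(y^6 - 3*y^5 - 37*y^4 + 67*y^3 + 432*y^2 - 220*y - 1200) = (y - 5)*(y + 4)*(y^5 + 2*y^4 - 27*y^3 - 68*y^2 + 92*y + 240) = (y - 5)*(y + 3)*(y + 4)*(y^4 - y^3 - 24*y^2 + 4*y + 80) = (y - 5)*(y + 2)*(y + 3)*(y + 4)*(y^3 - 3*y^2 - 18*y + 40) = (y - 5)^2*(y + 2)*(y + 3)*(y + 4)*(y^2 + 2*y - 8) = (y - 5)^2*(y - 2)*(y + 2)*(y + 3)*(y + 4)*(y + 4)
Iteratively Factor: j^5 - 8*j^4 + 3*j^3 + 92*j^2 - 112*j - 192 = (j + 1)*(j^4 - 9*j^3 + 12*j^2 + 80*j - 192) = (j + 1)*(j + 3)*(j^3 - 12*j^2 + 48*j - 64) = (j - 4)*(j + 1)*(j + 3)*(j^2 - 8*j + 16) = (j - 4)^2*(j + 1)*(j + 3)*(j - 4)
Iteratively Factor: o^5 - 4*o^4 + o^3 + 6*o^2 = (o - 2)*(o^4 - 2*o^3 - 3*o^2) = o*(o - 2)*(o^3 - 2*o^2 - 3*o) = o*(o - 3)*(o - 2)*(o^2 + o) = o^2*(o - 3)*(o - 2)*(o + 1)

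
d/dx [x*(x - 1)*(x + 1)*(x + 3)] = 4*x^3 + 9*x^2 - 2*x - 3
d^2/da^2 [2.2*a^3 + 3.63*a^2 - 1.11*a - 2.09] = 13.2*a + 7.26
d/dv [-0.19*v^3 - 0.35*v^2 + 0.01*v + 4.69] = -0.57*v^2 - 0.7*v + 0.01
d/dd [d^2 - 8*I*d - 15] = 2*d - 8*I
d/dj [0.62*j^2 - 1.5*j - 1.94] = 1.24*j - 1.5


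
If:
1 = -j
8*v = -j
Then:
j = -1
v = 1/8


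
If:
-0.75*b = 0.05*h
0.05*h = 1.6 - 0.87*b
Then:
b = 13.33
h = -200.00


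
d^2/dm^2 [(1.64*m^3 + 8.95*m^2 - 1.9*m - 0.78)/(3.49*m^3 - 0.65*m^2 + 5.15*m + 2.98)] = (225.46447*m^6 - 315.71238*m^5 - 1257.997722*m^4 - 1054.87297*m^3 + 406.06266*m^2 + 129.640572*m + 172.88094)/(42.508549*m^9 - 23.751195*m^8 + 192.60612*m^7 + 38.518819*m^6 + 243.65742*m^5 + 273.424455*m^4 + 169.715363*m^3 + 219.79437*m^2 + 137.20218*m + 26.463592)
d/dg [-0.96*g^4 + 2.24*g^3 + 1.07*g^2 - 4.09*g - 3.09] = -3.84*g^3 + 6.72*g^2 + 2.14*g - 4.09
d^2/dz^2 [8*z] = 0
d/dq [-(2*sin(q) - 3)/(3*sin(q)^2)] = 2*(sin(q) - 3)*cos(q)/(3*sin(q)^3)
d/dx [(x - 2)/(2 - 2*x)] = -1/(2*(x - 1)^2)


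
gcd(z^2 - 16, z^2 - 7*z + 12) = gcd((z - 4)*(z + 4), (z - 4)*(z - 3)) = z - 4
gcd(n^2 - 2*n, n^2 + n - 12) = 1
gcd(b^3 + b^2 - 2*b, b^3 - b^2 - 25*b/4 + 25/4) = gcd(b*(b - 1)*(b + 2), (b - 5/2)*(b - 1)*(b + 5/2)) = b - 1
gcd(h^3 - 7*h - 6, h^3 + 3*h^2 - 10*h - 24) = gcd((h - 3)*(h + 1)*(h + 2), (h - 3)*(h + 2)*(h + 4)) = h^2 - h - 6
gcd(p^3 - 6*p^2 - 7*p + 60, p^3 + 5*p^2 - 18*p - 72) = p^2 - p - 12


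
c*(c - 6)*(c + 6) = c^3 - 36*c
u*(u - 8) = u^2 - 8*u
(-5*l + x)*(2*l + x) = -10*l^2 - 3*l*x + x^2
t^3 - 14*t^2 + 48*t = t*(t - 8)*(t - 6)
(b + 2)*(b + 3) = b^2 + 5*b + 6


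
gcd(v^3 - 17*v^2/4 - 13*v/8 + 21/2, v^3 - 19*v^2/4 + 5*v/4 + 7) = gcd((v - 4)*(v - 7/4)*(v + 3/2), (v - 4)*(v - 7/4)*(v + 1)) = v^2 - 23*v/4 + 7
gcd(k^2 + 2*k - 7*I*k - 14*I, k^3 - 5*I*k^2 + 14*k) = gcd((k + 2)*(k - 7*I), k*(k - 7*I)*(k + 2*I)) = k - 7*I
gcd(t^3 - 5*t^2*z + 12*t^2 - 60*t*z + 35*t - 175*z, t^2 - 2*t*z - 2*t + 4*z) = 1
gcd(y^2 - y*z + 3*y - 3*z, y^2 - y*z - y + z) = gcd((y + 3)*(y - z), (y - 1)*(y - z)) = y - z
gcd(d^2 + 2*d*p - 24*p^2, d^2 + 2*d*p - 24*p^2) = -d^2 - 2*d*p + 24*p^2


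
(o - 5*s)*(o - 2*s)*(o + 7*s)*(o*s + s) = o^4*s + o^3*s - 39*o^2*s^3 + 70*o*s^4 - 39*o*s^3 + 70*s^4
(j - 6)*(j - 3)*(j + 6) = j^3 - 3*j^2 - 36*j + 108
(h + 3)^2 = h^2 + 6*h + 9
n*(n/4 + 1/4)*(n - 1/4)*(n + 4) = n^4/4 + 19*n^3/16 + 11*n^2/16 - n/4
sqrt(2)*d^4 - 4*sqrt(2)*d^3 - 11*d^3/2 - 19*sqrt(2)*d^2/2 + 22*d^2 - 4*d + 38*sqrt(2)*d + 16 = (d - 4)*(d - 4*sqrt(2))*(d + sqrt(2))*(sqrt(2)*d + 1/2)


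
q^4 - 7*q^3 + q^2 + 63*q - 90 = (q - 5)*(q - 3)*(q - 2)*(q + 3)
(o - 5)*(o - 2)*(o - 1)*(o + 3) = o^4 - 5*o^3 - 7*o^2 + 41*o - 30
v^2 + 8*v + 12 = (v + 2)*(v + 6)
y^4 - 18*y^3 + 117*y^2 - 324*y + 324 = (y - 6)^2*(y - 3)^2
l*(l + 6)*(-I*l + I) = -I*l^3 - 5*I*l^2 + 6*I*l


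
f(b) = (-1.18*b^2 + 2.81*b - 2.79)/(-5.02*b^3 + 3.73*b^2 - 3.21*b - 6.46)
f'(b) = (2.81 - 2.36*b)/(-5.02*b^3 + 3.73*b^2 - 3.21*b - 6.46) + (-1.18*b^2 + 2.81*b - 2.79)*(15.06*b^2 - 7.46*b + 3.21)/(-5.02*b^3 + 3.73*b^2 - 3.21*b - 6.46)^2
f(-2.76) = -0.14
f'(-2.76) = -0.08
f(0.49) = 0.22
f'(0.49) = -0.30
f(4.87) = 0.03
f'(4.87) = -0.00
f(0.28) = 0.29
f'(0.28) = -0.39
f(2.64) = 0.04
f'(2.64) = -0.01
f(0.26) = 0.30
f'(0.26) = -0.40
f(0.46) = 0.23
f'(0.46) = -0.31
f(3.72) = 0.04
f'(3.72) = -0.00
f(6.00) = 0.03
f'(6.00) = -0.00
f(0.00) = 0.43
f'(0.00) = -0.65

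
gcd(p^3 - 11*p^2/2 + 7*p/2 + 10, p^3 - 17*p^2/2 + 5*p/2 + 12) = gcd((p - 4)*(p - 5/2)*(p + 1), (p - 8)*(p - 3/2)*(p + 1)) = p + 1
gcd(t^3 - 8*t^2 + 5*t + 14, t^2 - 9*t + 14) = t^2 - 9*t + 14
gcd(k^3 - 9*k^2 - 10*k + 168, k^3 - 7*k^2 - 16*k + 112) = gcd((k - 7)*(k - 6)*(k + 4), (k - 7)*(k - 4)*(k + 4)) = k^2 - 3*k - 28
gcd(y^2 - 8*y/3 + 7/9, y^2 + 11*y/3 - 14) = y - 7/3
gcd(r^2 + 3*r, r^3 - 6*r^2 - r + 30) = 1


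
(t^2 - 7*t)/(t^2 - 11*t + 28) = t/(t - 4)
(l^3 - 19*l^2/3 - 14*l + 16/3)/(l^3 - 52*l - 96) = (l - 1/3)/(l + 6)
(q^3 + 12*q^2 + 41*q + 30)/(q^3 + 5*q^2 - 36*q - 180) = (q + 1)/(q - 6)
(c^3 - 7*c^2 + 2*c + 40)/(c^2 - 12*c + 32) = (c^2 - 3*c - 10)/(c - 8)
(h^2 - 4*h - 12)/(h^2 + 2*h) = (h - 6)/h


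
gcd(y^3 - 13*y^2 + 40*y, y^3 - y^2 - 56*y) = y^2 - 8*y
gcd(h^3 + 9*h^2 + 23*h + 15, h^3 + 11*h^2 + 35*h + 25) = h^2 + 6*h + 5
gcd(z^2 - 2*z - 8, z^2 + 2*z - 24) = z - 4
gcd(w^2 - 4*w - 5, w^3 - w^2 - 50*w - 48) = w + 1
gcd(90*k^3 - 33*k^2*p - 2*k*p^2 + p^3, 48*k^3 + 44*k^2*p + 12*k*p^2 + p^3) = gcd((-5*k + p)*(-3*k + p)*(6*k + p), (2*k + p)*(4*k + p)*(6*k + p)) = 6*k + p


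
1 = 1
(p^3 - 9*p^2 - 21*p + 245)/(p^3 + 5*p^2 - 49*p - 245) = (p - 7)/(p + 7)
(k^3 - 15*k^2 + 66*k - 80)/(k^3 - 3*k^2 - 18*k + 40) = (k - 8)/(k + 4)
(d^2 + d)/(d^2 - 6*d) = (d + 1)/(d - 6)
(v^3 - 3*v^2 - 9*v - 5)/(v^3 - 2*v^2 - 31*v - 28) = (v^2 - 4*v - 5)/(v^2 - 3*v - 28)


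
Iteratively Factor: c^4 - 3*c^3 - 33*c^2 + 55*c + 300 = (c + 4)*(c^3 - 7*c^2 - 5*c + 75) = (c - 5)*(c + 4)*(c^2 - 2*c - 15) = (c - 5)*(c + 3)*(c + 4)*(c - 5)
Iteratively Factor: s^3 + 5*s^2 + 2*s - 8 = (s + 4)*(s^2 + s - 2) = (s - 1)*(s + 4)*(s + 2)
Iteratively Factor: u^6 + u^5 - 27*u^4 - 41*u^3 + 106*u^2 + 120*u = (u - 2)*(u^5 + 3*u^4 - 21*u^3 - 83*u^2 - 60*u) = u*(u - 2)*(u^4 + 3*u^3 - 21*u^2 - 83*u - 60) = u*(u - 5)*(u - 2)*(u^3 + 8*u^2 + 19*u + 12) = u*(u - 5)*(u - 2)*(u + 4)*(u^2 + 4*u + 3) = u*(u - 5)*(u - 2)*(u + 3)*(u + 4)*(u + 1)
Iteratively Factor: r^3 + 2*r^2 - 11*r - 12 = (r + 4)*(r^2 - 2*r - 3) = (r - 3)*(r + 4)*(r + 1)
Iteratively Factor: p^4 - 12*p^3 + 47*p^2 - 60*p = (p - 3)*(p^3 - 9*p^2 + 20*p) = (p - 5)*(p - 3)*(p^2 - 4*p) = p*(p - 5)*(p - 3)*(p - 4)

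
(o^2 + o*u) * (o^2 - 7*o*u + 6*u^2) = o^4 - 6*o^3*u - o^2*u^2 + 6*o*u^3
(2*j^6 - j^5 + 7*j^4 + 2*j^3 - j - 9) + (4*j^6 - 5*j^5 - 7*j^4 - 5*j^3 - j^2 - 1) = 6*j^6 - 6*j^5 - 3*j^3 - j^2 - j - 10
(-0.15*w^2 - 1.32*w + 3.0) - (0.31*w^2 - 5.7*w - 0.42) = -0.46*w^2 + 4.38*w + 3.42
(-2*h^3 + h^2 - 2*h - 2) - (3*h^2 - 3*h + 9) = -2*h^3 - 2*h^2 + h - 11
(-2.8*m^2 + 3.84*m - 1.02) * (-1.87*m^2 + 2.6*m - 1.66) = 5.236*m^4 - 14.4608*m^3 + 16.5394*m^2 - 9.0264*m + 1.6932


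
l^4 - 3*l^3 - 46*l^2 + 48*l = l*(l - 8)*(l - 1)*(l + 6)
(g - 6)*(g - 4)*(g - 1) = g^3 - 11*g^2 + 34*g - 24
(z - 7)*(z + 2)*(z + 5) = z^3 - 39*z - 70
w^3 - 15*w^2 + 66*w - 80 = (w - 8)*(w - 5)*(w - 2)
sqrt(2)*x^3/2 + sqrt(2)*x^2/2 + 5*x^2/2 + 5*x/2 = x*(x + 5*sqrt(2)/2)*(sqrt(2)*x/2 + sqrt(2)/2)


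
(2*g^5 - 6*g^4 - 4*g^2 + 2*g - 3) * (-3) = -6*g^5 + 18*g^4 + 12*g^2 - 6*g + 9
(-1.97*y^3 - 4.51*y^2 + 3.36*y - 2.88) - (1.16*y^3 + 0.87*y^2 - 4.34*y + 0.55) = -3.13*y^3 - 5.38*y^2 + 7.7*y - 3.43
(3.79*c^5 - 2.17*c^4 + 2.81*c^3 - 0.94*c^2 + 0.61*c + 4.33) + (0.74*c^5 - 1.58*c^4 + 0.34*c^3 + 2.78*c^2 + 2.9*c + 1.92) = 4.53*c^5 - 3.75*c^4 + 3.15*c^3 + 1.84*c^2 + 3.51*c + 6.25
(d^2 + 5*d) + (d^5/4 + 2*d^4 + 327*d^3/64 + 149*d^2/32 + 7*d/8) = d^5/4 + 2*d^4 + 327*d^3/64 + 181*d^2/32 + 47*d/8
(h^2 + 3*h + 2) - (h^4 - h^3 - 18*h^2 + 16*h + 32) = -h^4 + h^3 + 19*h^2 - 13*h - 30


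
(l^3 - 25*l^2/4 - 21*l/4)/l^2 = l - 25/4 - 21/(4*l)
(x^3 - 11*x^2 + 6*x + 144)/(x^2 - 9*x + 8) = (x^2 - 3*x - 18)/(x - 1)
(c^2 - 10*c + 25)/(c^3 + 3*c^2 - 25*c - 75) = (c - 5)/(c^2 + 8*c + 15)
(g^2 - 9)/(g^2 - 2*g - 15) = (g - 3)/(g - 5)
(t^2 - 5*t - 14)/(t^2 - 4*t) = (t^2 - 5*t - 14)/(t*(t - 4))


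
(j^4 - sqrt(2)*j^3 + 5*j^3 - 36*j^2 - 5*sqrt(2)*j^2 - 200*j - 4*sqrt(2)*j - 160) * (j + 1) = j^5 - sqrt(2)*j^4 + 6*j^4 - 31*j^3 - 6*sqrt(2)*j^3 - 236*j^2 - 9*sqrt(2)*j^2 - 360*j - 4*sqrt(2)*j - 160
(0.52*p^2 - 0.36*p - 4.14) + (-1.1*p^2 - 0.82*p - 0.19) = -0.58*p^2 - 1.18*p - 4.33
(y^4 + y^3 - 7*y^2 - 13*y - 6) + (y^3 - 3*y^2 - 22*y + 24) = y^4 + 2*y^3 - 10*y^2 - 35*y + 18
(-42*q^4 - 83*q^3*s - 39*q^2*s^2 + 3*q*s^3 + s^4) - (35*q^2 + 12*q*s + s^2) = -42*q^4 - 83*q^3*s - 39*q^2*s^2 - 35*q^2 + 3*q*s^3 - 12*q*s + s^4 - s^2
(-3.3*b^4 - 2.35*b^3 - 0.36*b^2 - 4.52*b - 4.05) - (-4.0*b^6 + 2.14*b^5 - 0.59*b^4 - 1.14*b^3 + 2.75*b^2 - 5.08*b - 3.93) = 4.0*b^6 - 2.14*b^5 - 2.71*b^4 - 1.21*b^3 - 3.11*b^2 + 0.56*b - 0.12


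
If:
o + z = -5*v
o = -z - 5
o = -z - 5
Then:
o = -z - 5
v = 1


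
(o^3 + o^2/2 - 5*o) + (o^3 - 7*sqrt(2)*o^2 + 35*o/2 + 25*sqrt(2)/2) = 2*o^3 - 7*sqrt(2)*o^2 + o^2/2 + 25*o/2 + 25*sqrt(2)/2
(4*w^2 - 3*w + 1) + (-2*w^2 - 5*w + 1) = 2*w^2 - 8*w + 2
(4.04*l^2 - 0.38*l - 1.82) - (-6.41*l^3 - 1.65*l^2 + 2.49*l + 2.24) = 6.41*l^3 + 5.69*l^2 - 2.87*l - 4.06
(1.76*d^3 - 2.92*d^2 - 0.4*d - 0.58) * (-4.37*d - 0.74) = -7.6912*d^4 + 11.458*d^3 + 3.9088*d^2 + 2.8306*d + 0.4292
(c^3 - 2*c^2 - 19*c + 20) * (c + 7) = c^4 + 5*c^3 - 33*c^2 - 113*c + 140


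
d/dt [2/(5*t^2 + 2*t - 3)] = 4*(-5*t - 1)/(5*t^2 + 2*t - 3)^2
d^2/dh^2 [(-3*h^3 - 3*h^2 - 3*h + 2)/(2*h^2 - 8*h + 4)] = (-57*h^3 + 96*h^2 - 42*h - 8)/(h^6 - 12*h^5 + 54*h^4 - 112*h^3 + 108*h^2 - 48*h + 8)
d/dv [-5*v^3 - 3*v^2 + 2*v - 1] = -15*v^2 - 6*v + 2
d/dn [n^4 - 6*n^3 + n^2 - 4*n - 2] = 4*n^3 - 18*n^2 + 2*n - 4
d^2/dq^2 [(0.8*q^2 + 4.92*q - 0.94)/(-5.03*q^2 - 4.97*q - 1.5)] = (2.8421709430404e-14*q^4 - 208.962296*q^3 + 178.913076*q^2 + 363.723324*q + 102.010292)/(127.263527*q^6 + 377.236419*q^5 + 486.590631*q^4 + 347.755373*q^3 + 145.10655*q^2 + 33.5475*q + 3.375)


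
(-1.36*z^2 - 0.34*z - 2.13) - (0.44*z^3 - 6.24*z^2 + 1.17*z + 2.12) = -0.44*z^3 + 4.88*z^2 - 1.51*z - 4.25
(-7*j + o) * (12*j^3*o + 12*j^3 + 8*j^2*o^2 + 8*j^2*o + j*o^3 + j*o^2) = -84*j^4*o - 84*j^4 - 44*j^3*o^2 - 44*j^3*o + j^2*o^3 + j^2*o^2 + j*o^4 + j*o^3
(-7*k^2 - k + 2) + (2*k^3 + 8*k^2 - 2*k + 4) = 2*k^3 + k^2 - 3*k + 6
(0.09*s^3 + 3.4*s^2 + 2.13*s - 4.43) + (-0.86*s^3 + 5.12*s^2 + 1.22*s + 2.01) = -0.77*s^3 + 8.52*s^2 + 3.35*s - 2.42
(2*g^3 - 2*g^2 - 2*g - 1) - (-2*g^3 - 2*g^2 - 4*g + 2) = 4*g^3 + 2*g - 3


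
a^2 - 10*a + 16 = (a - 8)*(a - 2)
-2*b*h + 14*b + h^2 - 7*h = (-2*b + h)*(h - 7)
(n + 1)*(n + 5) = n^2 + 6*n + 5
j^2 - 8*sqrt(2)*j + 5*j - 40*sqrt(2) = (j + 5)*(j - 8*sqrt(2))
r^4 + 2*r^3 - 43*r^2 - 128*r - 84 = (r - 7)*(r + 1)*(r + 2)*(r + 6)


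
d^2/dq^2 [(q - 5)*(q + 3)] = 2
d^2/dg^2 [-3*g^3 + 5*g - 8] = -18*g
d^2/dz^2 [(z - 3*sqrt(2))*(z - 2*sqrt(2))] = 2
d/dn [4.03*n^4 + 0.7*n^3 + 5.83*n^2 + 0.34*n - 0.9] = 16.12*n^3 + 2.1*n^2 + 11.66*n + 0.34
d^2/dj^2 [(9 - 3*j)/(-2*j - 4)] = -15/(j + 2)^3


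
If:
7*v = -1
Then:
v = -1/7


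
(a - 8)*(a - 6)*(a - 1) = a^3 - 15*a^2 + 62*a - 48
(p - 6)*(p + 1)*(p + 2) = p^3 - 3*p^2 - 16*p - 12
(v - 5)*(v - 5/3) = v^2 - 20*v/3 + 25/3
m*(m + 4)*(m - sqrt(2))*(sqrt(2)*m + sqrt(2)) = sqrt(2)*m^4 - 2*m^3 + 5*sqrt(2)*m^3 - 10*m^2 + 4*sqrt(2)*m^2 - 8*m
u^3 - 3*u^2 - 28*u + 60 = (u - 6)*(u - 2)*(u + 5)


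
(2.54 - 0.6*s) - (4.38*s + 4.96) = -4.98*s - 2.42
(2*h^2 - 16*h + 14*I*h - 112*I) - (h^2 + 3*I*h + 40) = h^2 - 16*h + 11*I*h - 40 - 112*I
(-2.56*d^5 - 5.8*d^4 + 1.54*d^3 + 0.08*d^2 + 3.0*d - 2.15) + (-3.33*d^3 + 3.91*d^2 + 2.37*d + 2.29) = -2.56*d^5 - 5.8*d^4 - 1.79*d^3 + 3.99*d^2 + 5.37*d + 0.14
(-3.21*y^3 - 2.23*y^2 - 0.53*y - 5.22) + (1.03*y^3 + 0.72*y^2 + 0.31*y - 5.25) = -2.18*y^3 - 1.51*y^2 - 0.22*y - 10.47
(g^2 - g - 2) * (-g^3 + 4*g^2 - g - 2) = -g^5 + 5*g^4 - 3*g^3 - 9*g^2 + 4*g + 4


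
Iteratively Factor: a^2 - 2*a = (a)*(a - 2)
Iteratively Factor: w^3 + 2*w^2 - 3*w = (w)*(w^2 + 2*w - 3) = w*(w - 1)*(w + 3)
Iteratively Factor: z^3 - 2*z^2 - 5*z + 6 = (z - 1)*(z^2 - z - 6) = (z - 1)*(z + 2)*(z - 3)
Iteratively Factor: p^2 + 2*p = (p + 2)*(p)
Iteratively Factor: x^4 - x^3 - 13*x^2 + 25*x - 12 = (x - 1)*(x^3 - 13*x + 12) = (x - 1)*(x + 4)*(x^2 - 4*x + 3) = (x - 1)^2*(x + 4)*(x - 3)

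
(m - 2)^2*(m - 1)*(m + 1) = m^4 - 4*m^3 + 3*m^2 + 4*m - 4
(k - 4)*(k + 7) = k^2 + 3*k - 28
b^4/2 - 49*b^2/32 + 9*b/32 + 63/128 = (b/2 + 1/4)*(b - 3/2)*(b - 3/4)*(b + 7/4)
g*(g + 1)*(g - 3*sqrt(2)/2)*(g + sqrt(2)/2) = g^4 - sqrt(2)*g^3 + g^3 - 3*g^2/2 - sqrt(2)*g^2 - 3*g/2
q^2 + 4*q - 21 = (q - 3)*(q + 7)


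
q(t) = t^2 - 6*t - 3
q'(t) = 2*t - 6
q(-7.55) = 99.30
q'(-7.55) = -21.10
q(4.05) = -10.90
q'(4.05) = 2.10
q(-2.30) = 16.09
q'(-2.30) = -10.60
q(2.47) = -11.72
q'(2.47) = -1.06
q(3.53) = -11.72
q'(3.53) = 1.06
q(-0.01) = -2.94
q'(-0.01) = -6.02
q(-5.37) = 58.06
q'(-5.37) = -16.74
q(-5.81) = 65.62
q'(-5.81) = -17.62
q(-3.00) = 24.00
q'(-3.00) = -12.00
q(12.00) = 69.00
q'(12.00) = 18.00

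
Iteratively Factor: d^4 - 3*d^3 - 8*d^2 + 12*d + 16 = (d + 2)*(d^3 - 5*d^2 + 2*d + 8) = (d - 2)*(d + 2)*(d^2 - 3*d - 4) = (d - 2)*(d + 1)*(d + 2)*(d - 4)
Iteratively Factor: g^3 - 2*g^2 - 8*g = (g - 4)*(g^2 + 2*g) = (g - 4)*(g + 2)*(g)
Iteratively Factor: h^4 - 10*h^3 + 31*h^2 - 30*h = (h)*(h^3 - 10*h^2 + 31*h - 30) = h*(h - 5)*(h^2 - 5*h + 6) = h*(h - 5)*(h - 3)*(h - 2)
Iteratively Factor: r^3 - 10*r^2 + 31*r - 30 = (r - 5)*(r^2 - 5*r + 6) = (r - 5)*(r - 2)*(r - 3)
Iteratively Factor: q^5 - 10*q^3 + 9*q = (q + 1)*(q^4 - q^3 - 9*q^2 + 9*q) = (q + 1)*(q + 3)*(q^3 - 4*q^2 + 3*q) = (q - 1)*(q + 1)*(q + 3)*(q^2 - 3*q) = q*(q - 1)*(q + 1)*(q + 3)*(q - 3)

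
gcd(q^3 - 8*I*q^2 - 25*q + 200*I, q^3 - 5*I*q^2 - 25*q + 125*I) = q^2 - 25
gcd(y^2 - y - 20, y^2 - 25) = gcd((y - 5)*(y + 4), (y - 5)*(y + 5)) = y - 5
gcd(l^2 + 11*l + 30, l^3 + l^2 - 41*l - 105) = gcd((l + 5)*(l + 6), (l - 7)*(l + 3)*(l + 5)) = l + 5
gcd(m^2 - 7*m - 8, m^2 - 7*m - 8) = m^2 - 7*m - 8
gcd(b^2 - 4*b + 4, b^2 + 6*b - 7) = 1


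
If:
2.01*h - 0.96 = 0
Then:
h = 0.48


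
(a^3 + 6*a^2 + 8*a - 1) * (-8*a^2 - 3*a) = -8*a^5 - 51*a^4 - 82*a^3 - 16*a^2 + 3*a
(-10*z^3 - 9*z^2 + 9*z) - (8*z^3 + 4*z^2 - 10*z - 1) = -18*z^3 - 13*z^2 + 19*z + 1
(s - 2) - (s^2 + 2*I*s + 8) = -s^2 + s - 2*I*s - 10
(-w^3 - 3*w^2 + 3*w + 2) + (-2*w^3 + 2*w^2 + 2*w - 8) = -3*w^3 - w^2 + 5*w - 6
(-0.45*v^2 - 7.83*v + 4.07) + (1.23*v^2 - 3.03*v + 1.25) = 0.78*v^2 - 10.86*v + 5.32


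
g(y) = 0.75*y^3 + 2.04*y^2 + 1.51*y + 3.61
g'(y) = 2.25*y^2 + 4.08*y + 1.51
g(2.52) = 32.37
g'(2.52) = 26.08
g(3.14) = 51.68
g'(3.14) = 36.51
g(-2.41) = 1.32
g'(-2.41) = 4.75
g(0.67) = 5.76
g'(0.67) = 5.25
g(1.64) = 14.88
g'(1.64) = 14.25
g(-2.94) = -2.26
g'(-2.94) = 8.96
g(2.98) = 46.07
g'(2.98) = 33.65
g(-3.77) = -13.28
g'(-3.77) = 18.11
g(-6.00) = -94.01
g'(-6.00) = 58.03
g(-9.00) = -391.49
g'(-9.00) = 147.04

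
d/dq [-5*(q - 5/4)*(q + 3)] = -10*q - 35/4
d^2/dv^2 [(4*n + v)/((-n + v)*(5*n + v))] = 2*(104*n^3 + 63*n^2*v + 12*n*v^2 + v^3)/(-125*n^6 + 300*n^5*v - 165*n^4*v^2 - 56*n^3*v^3 + 33*n^2*v^4 + 12*n*v^5 + v^6)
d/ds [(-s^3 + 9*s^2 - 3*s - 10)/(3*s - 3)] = (-2*s^3 + 12*s^2 - 18*s + 13)/(3*(s^2 - 2*s + 1))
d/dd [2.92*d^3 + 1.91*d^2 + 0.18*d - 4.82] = 8.76*d^2 + 3.82*d + 0.18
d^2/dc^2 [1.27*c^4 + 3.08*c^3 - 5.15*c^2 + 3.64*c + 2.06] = 15.24*c^2 + 18.48*c - 10.3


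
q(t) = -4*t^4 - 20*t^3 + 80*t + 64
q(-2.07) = 2.35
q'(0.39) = 69.92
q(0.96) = 119.71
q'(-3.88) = 111.31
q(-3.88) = 15.28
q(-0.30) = 40.51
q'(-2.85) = -36.96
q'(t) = -16*t^3 - 60*t^2 + 80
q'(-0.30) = 75.03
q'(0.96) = 10.55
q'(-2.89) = -34.92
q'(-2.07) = -35.18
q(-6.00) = -1280.00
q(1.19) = 117.48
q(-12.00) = -49280.00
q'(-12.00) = 19088.00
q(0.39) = 93.92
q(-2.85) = 35.08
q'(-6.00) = 1376.00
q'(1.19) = -31.93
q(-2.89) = 36.52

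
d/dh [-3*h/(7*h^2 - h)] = 21/(7*h - 1)^2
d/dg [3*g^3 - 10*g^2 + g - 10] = 9*g^2 - 20*g + 1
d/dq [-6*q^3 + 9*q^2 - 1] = 18*q*(1 - q)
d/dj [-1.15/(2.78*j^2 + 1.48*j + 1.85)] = (6.394*j + 1.702)/(2.78*j^2 + 1.48*j + 1.85)^2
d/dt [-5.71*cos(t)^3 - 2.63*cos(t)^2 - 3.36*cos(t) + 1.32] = (17.13*cos(t)^2 + 5.26*cos(t) + 3.36)*sin(t)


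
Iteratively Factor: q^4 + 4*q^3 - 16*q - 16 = (q - 2)*(q^3 + 6*q^2 + 12*q + 8) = (q - 2)*(q + 2)*(q^2 + 4*q + 4) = (q - 2)*(q + 2)^2*(q + 2)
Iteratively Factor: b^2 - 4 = (b - 2)*(b + 2)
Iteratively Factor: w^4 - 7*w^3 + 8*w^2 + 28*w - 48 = (w - 2)*(w^3 - 5*w^2 - 2*w + 24) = (w - 4)*(w - 2)*(w^2 - w - 6) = (w - 4)*(w - 2)*(w + 2)*(w - 3)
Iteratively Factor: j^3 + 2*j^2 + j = (j + 1)*(j^2 + j) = (j + 1)^2*(j)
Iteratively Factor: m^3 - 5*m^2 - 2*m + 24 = (m + 2)*(m^2 - 7*m + 12) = (m - 4)*(m + 2)*(m - 3)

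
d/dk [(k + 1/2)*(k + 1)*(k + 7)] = 3*k^2 + 17*k + 11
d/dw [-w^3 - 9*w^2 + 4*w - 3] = -3*w^2 - 18*w + 4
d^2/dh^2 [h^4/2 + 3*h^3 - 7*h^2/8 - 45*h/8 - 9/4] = 6*h^2 + 18*h - 7/4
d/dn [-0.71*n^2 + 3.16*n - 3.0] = 3.16 - 1.42*n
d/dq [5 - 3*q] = -3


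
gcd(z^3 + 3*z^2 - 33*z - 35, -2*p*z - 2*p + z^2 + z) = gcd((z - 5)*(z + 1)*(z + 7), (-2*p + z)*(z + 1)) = z + 1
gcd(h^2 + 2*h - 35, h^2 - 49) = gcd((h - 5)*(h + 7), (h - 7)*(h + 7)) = h + 7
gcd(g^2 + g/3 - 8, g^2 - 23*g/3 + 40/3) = g - 8/3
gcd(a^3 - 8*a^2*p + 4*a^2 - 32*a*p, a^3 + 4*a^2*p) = a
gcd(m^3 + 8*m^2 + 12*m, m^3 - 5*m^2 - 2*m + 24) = m + 2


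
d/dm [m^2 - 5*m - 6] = 2*m - 5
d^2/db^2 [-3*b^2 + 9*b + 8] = -6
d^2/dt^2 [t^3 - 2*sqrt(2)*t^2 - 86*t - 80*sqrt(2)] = 6*t - 4*sqrt(2)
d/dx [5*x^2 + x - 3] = 10*x + 1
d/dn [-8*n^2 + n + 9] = 1 - 16*n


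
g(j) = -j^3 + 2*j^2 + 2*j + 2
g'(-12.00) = -478.00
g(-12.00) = 1994.00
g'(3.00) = -13.00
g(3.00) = -1.00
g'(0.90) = 3.17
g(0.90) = 4.69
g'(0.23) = 2.76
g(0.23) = 2.55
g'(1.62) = 0.61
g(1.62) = 6.24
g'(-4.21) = -68.01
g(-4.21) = 103.65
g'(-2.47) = -26.18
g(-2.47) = 24.33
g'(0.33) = 2.99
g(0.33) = 2.84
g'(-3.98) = -61.44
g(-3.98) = 88.77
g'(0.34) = 3.01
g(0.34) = 2.87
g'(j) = -3*j^2 + 4*j + 2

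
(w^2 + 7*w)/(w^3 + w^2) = (w + 7)/(w*(w + 1))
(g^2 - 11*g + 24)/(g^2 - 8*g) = (g - 3)/g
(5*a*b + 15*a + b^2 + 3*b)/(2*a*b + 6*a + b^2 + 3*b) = (5*a + b)/(2*a + b)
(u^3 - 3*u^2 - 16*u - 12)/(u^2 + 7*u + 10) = (u^2 - 5*u - 6)/(u + 5)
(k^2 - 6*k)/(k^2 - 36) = k/(k + 6)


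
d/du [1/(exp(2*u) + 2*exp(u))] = -(2*exp(u) + 2)*exp(-u)/(exp(u) + 2)^2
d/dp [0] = 0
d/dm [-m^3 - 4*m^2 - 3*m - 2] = -3*m^2 - 8*m - 3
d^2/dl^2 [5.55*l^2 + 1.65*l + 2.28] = 11.1000000000000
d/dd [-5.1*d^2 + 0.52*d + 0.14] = 0.52 - 10.2*d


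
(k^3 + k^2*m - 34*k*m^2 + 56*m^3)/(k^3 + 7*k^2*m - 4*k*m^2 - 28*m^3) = (k - 4*m)/(k + 2*m)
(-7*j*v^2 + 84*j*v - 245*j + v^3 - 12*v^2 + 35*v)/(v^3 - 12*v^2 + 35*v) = (-7*j + v)/v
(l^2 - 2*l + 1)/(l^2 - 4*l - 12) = (-l^2 + 2*l - 1)/(-l^2 + 4*l + 12)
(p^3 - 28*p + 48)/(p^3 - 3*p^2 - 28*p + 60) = (p^2 + 2*p - 24)/(p^2 - p - 30)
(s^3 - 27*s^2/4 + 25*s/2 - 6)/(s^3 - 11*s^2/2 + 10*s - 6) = (4*s^2 - 19*s + 12)/(2*(2*s^2 - 7*s + 6))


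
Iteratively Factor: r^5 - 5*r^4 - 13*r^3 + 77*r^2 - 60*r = (r - 1)*(r^4 - 4*r^3 - 17*r^2 + 60*r) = (r - 5)*(r - 1)*(r^3 + r^2 - 12*r) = (r - 5)*(r - 1)*(r + 4)*(r^2 - 3*r) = (r - 5)*(r - 3)*(r - 1)*(r + 4)*(r)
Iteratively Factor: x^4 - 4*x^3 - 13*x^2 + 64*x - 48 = (x - 3)*(x^3 - x^2 - 16*x + 16) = (x - 3)*(x + 4)*(x^2 - 5*x + 4) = (x - 4)*(x - 3)*(x + 4)*(x - 1)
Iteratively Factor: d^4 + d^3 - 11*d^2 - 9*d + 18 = (d - 1)*(d^3 + 2*d^2 - 9*d - 18) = (d - 1)*(d + 3)*(d^2 - d - 6) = (d - 1)*(d + 2)*(d + 3)*(d - 3)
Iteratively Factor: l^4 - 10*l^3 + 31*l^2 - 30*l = (l - 3)*(l^3 - 7*l^2 + 10*l) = l*(l - 3)*(l^2 - 7*l + 10) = l*(l - 3)*(l - 2)*(l - 5)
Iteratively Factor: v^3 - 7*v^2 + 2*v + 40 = (v + 2)*(v^2 - 9*v + 20) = (v - 4)*(v + 2)*(v - 5)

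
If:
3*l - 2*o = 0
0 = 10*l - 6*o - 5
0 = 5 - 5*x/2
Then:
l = 5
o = 15/2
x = 2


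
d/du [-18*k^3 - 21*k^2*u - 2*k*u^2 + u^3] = -21*k^2 - 4*k*u + 3*u^2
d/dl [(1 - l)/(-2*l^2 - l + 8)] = (2*l^2 + l - (l - 1)*(4*l + 1) - 8)/(2*l^2 + l - 8)^2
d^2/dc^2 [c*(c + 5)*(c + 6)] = 6*c + 22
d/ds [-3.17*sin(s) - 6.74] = -3.17*cos(s)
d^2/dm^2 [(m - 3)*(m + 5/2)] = 2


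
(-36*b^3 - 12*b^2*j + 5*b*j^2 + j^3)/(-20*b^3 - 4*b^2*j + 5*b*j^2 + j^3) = (18*b^2 - 3*b*j - j^2)/(10*b^2 - 3*b*j - j^2)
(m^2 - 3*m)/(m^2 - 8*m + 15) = m/(m - 5)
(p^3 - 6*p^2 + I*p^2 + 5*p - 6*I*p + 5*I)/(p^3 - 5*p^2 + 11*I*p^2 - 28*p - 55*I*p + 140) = (p^2 + p*(-1 + I) - I)/(p^2 + 11*I*p - 28)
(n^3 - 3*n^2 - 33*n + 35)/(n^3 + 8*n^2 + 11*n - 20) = (n - 7)/(n + 4)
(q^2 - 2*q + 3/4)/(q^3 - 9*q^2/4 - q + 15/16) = 4*(2*q - 3)/(8*q^2 - 14*q - 15)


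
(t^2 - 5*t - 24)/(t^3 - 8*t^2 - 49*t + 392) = (t + 3)/(t^2 - 49)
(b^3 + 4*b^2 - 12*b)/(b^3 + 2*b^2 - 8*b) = (b + 6)/(b + 4)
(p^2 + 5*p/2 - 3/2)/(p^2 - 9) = (p - 1/2)/(p - 3)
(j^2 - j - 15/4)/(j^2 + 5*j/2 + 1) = (4*j^2 - 4*j - 15)/(2*(2*j^2 + 5*j + 2))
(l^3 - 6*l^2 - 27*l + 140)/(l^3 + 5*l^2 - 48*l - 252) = (l^2 + l - 20)/(l^2 + 12*l + 36)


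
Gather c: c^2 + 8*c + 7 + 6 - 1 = c^2 + 8*c + 12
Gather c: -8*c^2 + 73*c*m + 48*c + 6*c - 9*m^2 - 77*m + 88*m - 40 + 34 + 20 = -8*c^2 + c*(73*m + 54) - 9*m^2 + 11*m + 14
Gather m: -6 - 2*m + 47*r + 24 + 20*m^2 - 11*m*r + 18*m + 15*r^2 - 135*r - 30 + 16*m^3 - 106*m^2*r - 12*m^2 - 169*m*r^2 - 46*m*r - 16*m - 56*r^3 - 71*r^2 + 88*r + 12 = 16*m^3 + m^2*(8 - 106*r) + m*(-169*r^2 - 57*r) - 56*r^3 - 56*r^2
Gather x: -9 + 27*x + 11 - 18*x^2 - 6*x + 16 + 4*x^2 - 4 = -14*x^2 + 21*x + 14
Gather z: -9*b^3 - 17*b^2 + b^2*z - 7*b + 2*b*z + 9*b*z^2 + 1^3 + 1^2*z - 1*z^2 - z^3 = -9*b^3 - 17*b^2 - 7*b - z^3 + z^2*(9*b - 1) + z*(b^2 + 2*b + 1) + 1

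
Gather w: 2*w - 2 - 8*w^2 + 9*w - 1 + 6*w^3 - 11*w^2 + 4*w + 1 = 6*w^3 - 19*w^2 + 15*w - 2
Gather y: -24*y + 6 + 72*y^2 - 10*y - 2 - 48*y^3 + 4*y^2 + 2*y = -48*y^3 + 76*y^2 - 32*y + 4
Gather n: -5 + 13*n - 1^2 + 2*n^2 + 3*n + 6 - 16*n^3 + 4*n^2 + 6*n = -16*n^3 + 6*n^2 + 22*n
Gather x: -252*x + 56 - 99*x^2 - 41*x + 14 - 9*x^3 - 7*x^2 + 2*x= -9*x^3 - 106*x^2 - 291*x + 70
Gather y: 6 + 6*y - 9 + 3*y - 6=9*y - 9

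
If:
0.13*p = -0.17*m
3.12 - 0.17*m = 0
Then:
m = 18.35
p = -24.00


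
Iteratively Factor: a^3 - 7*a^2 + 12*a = (a - 4)*(a^2 - 3*a) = a*(a - 4)*(a - 3)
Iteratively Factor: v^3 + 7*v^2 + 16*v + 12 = (v + 3)*(v^2 + 4*v + 4) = (v + 2)*(v + 3)*(v + 2)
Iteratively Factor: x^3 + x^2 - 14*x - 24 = (x - 4)*(x^2 + 5*x + 6) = (x - 4)*(x + 2)*(x + 3)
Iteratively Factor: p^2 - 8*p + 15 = (p - 5)*(p - 3)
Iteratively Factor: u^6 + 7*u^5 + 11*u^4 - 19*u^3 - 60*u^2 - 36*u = (u + 1)*(u^5 + 6*u^4 + 5*u^3 - 24*u^2 - 36*u) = (u + 1)*(u + 3)*(u^4 + 3*u^3 - 4*u^2 - 12*u) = u*(u + 1)*(u + 3)*(u^3 + 3*u^2 - 4*u - 12) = u*(u + 1)*(u + 2)*(u + 3)*(u^2 + u - 6) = u*(u + 1)*(u + 2)*(u + 3)^2*(u - 2)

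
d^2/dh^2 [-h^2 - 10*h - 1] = -2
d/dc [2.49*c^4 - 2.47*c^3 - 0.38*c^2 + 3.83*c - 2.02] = 9.96*c^3 - 7.41*c^2 - 0.76*c + 3.83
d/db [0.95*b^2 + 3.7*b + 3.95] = 1.9*b + 3.7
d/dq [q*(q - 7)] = 2*q - 7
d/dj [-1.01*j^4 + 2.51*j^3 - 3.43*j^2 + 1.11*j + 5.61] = -4.04*j^3 + 7.53*j^2 - 6.86*j + 1.11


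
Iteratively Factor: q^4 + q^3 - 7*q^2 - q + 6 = (q - 1)*(q^3 + 2*q^2 - 5*q - 6) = (q - 1)*(q + 1)*(q^2 + q - 6) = (q - 2)*(q - 1)*(q + 1)*(q + 3)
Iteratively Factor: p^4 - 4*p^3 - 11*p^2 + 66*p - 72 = (p - 3)*(p^3 - p^2 - 14*p + 24) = (p - 3)*(p - 2)*(p^2 + p - 12) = (p - 3)*(p - 2)*(p + 4)*(p - 3)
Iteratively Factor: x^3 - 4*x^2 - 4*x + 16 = (x - 2)*(x^2 - 2*x - 8) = (x - 2)*(x + 2)*(x - 4)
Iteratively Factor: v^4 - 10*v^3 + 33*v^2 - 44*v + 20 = (v - 1)*(v^3 - 9*v^2 + 24*v - 20) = (v - 5)*(v - 1)*(v^2 - 4*v + 4) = (v - 5)*(v - 2)*(v - 1)*(v - 2)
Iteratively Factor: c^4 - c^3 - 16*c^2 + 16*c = (c - 4)*(c^3 + 3*c^2 - 4*c) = (c - 4)*(c + 4)*(c^2 - c) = c*(c - 4)*(c + 4)*(c - 1)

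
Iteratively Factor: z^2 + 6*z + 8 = (z + 4)*(z + 2)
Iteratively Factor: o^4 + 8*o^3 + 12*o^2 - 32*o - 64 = (o - 2)*(o^3 + 10*o^2 + 32*o + 32) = (o - 2)*(o + 2)*(o^2 + 8*o + 16) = (o - 2)*(o + 2)*(o + 4)*(o + 4)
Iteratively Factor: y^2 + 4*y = (y + 4)*(y)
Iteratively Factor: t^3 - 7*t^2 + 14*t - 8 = (t - 4)*(t^2 - 3*t + 2) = (t - 4)*(t - 1)*(t - 2)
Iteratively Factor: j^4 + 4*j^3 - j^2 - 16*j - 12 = (j + 1)*(j^3 + 3*j^2 - 4*j - 12) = (j + 1)*(j + 2)*(j^2 + j - 6) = (j - 2)*(j + 1)*(j + 2)*(j + 3)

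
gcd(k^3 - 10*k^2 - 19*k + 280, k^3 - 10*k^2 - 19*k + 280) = k^3 - 10*k^2 - 19*k + 280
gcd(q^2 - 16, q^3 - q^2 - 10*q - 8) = q - 4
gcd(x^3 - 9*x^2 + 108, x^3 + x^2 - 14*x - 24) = x + 3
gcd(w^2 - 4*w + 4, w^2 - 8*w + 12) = w - 2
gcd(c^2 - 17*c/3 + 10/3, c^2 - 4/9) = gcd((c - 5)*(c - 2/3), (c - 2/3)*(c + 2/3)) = c - 2/3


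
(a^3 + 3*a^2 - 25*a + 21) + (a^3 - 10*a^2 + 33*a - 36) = 2*a^3 - 7*a^2 + 8*a - 15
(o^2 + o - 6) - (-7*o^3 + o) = 7*o^3 + o^2 - 6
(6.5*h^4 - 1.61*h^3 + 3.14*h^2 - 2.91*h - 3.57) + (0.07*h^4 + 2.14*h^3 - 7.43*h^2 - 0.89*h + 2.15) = 6.57*h^4 + 0.53*h^3 - 4.29*h^2 - 3.8*h - 1.42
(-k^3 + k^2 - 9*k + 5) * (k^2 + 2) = -k^5 + k^4 - 11*k^3 + 7*k^2 - 18*k + 10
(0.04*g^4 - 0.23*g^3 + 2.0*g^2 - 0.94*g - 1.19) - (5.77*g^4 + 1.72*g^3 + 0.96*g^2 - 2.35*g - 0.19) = -5.73*g^4 - 1.95*g^3 + 1.04*g^2 + 1.41*g - 1.0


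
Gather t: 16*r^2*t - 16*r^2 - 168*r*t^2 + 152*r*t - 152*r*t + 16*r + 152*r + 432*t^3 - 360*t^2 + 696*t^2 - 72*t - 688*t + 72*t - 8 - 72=-16*r^2 + 168*r + 432*t^3 + t^2*(336 - 168*r) + t*(16*r^2 - 688) - 80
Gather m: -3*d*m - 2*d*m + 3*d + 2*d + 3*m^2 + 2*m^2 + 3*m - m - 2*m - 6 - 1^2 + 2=-5*d*m + 5*d + 5*m^2 - 5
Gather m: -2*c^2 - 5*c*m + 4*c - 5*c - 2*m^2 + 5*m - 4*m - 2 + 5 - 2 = -2*c^2 - c - 2*m^2 + m*(1 - 5*c) + 1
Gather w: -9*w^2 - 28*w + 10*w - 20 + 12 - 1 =-9*w^2 - 18*w - 9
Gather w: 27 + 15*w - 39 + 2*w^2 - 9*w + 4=2*w^2 + 6*w - 8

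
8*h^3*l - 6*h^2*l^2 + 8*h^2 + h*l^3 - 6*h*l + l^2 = (-4*h + l)*(-2*h + l)*(h*l + 1)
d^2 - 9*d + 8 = (d - 8)*(d - 1)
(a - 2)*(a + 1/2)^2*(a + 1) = a^4 - 11*a^2/4 - 9*a/4 - 1/2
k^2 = k^2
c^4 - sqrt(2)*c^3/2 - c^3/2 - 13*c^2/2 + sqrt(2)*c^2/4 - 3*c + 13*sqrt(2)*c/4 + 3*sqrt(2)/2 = (c - 3)*(c + 1/2)*(c + 2)*(c - sqrt(2)/2)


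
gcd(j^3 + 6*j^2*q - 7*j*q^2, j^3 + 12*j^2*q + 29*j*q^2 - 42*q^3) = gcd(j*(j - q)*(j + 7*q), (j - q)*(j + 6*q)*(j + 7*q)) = -j^2 - 6*j*q + 7*q^2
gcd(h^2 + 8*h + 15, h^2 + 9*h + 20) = h + 5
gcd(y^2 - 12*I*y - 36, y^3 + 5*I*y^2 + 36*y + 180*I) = y - 6*I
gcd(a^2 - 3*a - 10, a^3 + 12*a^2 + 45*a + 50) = a + 2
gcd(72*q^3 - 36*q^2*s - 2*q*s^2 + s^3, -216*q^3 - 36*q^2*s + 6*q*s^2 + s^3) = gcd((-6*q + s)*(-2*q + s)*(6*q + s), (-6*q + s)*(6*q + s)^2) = 36*q^2 - s^2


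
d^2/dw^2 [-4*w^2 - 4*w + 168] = -8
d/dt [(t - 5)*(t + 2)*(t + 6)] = 3*t^2 + 6*t - 28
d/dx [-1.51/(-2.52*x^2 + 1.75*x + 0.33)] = (2.6425 - 7.6104*x)/(-2.52*x^2 + 1.75*x + 0.33)^2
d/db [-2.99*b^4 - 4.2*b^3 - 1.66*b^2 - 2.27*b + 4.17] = -11.96*b^3 - 12.6*b^2 - 3.32*b - 2.27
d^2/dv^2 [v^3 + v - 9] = 6*v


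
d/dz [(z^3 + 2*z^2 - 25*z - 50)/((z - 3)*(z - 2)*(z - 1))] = 4*(-2*z^4 + 18*z^3 + z^2 - 156*z + 175)/(z^6 - 12*z^5 + 58*z^4 - 144*z^3 + 193*z^2 - 132*z + 36)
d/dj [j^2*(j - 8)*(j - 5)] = j*(4*j^2 - 39*j + 80)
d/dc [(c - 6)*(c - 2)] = 2*c - 8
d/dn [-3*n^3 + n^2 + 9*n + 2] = -9*n^2 + 2*n + 9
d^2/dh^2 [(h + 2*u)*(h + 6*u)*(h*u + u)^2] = u^2*(12*h^2 + 48*h*u + 12*h + 24*u^2 + 32*u + 2)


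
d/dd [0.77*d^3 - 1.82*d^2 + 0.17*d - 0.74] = 2.31*d^2 - 3.64*d + 0.17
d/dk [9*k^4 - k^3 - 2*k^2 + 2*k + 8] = 36*k^3 - 3*k^2 - 4*k + 2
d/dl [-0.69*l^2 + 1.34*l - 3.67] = 1.34 - 1.38*l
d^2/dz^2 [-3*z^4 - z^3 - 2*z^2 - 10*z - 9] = -36*z^2 - 6*z - 4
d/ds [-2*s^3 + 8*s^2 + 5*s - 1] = -6*s^2 + 16*s + 5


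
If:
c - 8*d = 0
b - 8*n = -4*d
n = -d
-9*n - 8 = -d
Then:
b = -48/5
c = 32/5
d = 4/5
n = -4/5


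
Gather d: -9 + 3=-6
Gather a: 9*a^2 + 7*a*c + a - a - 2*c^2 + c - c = 9*a^2 + 7*a*c - 2*c^2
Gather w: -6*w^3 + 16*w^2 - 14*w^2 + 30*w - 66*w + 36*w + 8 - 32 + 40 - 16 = -6*w^3 + 2*w^2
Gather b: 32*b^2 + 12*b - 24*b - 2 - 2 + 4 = 32*b^2 - 12*b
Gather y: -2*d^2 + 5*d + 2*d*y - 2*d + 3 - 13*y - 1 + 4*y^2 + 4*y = -2*d^2 + 3*d + 4*y^2 + y*(2*d - 9) + 2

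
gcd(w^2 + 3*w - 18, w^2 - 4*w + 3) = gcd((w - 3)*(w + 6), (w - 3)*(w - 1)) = w - 3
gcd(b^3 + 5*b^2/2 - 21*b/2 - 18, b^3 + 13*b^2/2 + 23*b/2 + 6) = b^2 + 11*b/2 + 6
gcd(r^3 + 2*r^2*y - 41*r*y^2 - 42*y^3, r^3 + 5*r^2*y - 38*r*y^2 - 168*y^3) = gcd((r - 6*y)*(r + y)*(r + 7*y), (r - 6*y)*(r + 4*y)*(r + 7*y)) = -r^2 - r*y + 42*y^2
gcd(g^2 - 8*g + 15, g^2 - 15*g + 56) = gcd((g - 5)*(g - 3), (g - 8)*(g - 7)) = 1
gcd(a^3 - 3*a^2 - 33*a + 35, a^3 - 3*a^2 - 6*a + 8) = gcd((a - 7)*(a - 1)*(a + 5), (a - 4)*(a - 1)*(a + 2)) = a - 1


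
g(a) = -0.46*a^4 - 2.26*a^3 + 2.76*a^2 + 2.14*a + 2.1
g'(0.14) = 2.77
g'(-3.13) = -25.14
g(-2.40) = 28.84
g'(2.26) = -41.25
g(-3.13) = 47.59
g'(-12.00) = 2139.10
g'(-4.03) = -9.79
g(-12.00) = -5259.42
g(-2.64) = 34.93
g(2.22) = -15.45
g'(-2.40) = -24.72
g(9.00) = -4420.68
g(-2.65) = 35.18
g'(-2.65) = -25.86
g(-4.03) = 64.89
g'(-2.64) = -25.83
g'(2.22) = -39.15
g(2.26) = -17.05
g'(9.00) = -1838.72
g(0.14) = 2.45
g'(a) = -1.84*a^3 - 6.78*a^2 + 5.52*a + 2.14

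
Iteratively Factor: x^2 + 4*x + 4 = (x + 2)*(x + 2)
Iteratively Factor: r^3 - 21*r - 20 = (r + 1)*(r^2 - r - 20) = (r + 1)*(r + 4)*(r - 5)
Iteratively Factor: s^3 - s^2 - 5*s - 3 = (s + 1)*(s^2 - 2*s - 3) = (s + 1)^2*(s - 3)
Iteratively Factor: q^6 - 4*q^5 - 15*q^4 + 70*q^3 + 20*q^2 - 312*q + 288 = (q + 3)*(q^5 - 7*q^4 + 6*q^3 + 52*q^2 - 136*q + 96) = (q - 2)*(q + 3)*(q^4 - 5*q^3 - 4*q^2 + 44*q - 48) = (q - 2)^2*(q + 3)*(q^3 - 3*q^2 - 10*q + 24) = (q - 2)^3*(q + 3)*(q^2 - q - 12) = (q - 4)*(q - 2)^3*(q + 3)*(q + 3)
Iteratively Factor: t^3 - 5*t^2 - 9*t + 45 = (t + 3)*(t^2 - 8*t + 15) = (t - 3)*(t + 3)*(t - 5)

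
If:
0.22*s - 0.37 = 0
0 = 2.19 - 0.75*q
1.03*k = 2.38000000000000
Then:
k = 2.31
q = 2.92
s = 1.68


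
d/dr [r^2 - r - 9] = 2*r - 1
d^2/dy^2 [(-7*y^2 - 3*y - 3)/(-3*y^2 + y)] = 6*(16*y^3 + 27*y^2 - 9*y + 1)/(y^3*(27*y^3 - 27*y^2 + 9*y - 1))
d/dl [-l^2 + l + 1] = 1 - 2*l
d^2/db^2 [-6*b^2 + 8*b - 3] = -12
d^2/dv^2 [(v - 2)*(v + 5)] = 2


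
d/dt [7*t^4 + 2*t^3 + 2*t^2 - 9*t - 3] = 28*t^3 + 6*t^2 + 4*t - 9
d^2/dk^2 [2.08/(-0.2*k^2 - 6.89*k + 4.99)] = (0.1664*k^2 + 5.73248*k - 2.08*(0.4*k + 6.89)*(0.8*k + 13.78) - 4.15168)/(0.2*k^2 + 6.89*k - 4.99)^3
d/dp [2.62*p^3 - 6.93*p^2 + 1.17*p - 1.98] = 7.86*p^2 - 13.86*p + 1.17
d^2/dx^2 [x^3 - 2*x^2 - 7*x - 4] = 6*x - 4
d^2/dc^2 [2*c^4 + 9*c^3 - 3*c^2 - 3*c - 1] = 24*c^2 + 54*c - 6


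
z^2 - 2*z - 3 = (z - 3)*(z + 1)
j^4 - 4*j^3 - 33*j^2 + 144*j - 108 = (j - 6)*(j - 3)*(j - 1)*(j + 6)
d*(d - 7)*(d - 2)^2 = d^4 - 11*d^3 + 32*d^2 - 28*d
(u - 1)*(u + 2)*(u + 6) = u^3 + 7*u^2 + 4*u - 12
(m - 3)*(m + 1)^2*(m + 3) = m^4 + 2*m^3 - 8*m^2 - 18*m - 9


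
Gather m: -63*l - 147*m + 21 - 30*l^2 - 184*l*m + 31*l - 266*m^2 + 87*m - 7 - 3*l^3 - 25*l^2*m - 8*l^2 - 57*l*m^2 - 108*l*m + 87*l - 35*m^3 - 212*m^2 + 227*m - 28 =-3*l^3 - 38*l^2 + 55*l - 35*m^3 + m^2*(-57*l - 478) + m*(-25*l^2 - 292*l + 167) - 14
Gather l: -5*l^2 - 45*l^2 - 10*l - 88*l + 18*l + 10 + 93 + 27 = -50*l^2 - 80*l + 130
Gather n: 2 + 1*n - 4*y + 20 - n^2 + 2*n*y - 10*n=-n^2 + n*(2*y - 9) - 4*y + 22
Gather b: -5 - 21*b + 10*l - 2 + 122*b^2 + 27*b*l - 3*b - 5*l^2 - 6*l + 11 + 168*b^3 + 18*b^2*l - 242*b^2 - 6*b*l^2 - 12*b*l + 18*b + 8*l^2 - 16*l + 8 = 168*b^3 + b^2*(18*l - 120) + b*(-6*l^2 + 15*l - 6) + 3*l^2 - 12*l + 12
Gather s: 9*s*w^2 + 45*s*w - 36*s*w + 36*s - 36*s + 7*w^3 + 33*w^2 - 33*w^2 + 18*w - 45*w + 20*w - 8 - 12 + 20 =s*(9*w^2 + 9*w) + 7*w^3 - 7*w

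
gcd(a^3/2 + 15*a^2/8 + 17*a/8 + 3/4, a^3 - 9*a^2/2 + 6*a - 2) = 1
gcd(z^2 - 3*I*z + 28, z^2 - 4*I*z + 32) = z + 4*I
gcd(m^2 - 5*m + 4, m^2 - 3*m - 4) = m - 4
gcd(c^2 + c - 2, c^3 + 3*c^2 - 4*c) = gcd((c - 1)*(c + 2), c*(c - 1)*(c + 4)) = c - 1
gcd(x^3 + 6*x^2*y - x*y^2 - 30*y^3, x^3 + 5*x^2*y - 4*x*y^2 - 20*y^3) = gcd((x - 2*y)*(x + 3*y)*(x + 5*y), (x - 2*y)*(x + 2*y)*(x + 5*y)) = x^2 + 3*x*y - 10*y^2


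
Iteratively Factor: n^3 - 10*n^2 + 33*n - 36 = (n - 3)*(n^2 - 7*n + 12) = (n - 4)*(n - 3)*(n - 3)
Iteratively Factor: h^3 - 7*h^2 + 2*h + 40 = (h - 4)*(h^2 - 3*h - 10) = (h - 5)*(h - 4)*(h + 2)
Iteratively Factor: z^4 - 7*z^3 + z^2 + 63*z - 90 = (z + 3)*(z^3 - 10*z^2 + 31*z - 30) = (z - 5)*(z + 3)*(z^2 - 5*z + 6) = (z - 5)*(z - 2)*(z + 3)*(z - 3)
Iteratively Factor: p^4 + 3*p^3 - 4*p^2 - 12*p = (p - 2)*(p^3 + 5*p^2 + 6*p) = (p - 2)*(p + 3)*(p^2 + 2*p) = (p - 2)*(p + 2)*(p + 3)*(p)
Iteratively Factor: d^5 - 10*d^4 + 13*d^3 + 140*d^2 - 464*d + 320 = (d + 4)*(d^4 - 14*d^3 + 69*d^2 - 136*d + 80) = (d - 4)*(d + 4)*(d^3 - 10*d^2 + 29*d - 20) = (d - 5)*(d - 4)*(d + 4)*(d^2 - 5*d + 4) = (d - 5)*(d - 4)^2*(d + 4)*(d - 1)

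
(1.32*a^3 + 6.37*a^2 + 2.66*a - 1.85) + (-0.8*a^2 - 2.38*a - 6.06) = 1.32*a^3 + 5.57*a^2 + 0.28*a - 7.91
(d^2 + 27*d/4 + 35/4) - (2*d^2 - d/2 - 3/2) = -d^2 + 29*d/4 + 41/4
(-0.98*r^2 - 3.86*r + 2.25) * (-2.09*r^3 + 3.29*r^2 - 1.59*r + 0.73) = 2.0482*r^5 + 4.8432*r^4 - 15.8437*r^3 + 12.8245*r^2 - 6.3953*r + 1.6425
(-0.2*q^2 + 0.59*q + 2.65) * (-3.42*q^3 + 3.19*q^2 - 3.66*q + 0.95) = 0.684*q^5 - 2.6558*q^4 - 6.4489*q^3 + 6.1041*q^2 - 9.1385*q + 2.5175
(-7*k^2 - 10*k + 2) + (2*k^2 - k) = -5*k^2 - 11*k + 2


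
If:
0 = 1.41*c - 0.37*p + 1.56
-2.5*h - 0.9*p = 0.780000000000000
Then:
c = 0.26241134751773*p - 1.1063829787234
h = -0.36*p - 0.312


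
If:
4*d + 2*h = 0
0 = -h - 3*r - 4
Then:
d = 3*r/2 + 2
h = -3*r - 4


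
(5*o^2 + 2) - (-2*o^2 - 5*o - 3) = 7*o^2 + 5*o + 5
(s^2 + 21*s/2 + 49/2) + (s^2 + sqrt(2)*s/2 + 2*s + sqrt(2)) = 2*s^2 + sqrt(2)*s/2 + 25*s/2 + sqrt(2) + 49/2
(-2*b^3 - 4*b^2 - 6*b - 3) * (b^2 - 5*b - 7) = -2*b^5 + 6*b^4 + 28*b^3 + 55*b^2 + 57*b + 21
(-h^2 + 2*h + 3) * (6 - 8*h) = 8*h^3 - 22*h^2 - 12*h + 18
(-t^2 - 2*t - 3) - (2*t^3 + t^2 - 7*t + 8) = -2*t^3 - 2*t^2 + 5*t - 11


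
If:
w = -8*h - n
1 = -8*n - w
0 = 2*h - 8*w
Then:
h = 4/263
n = -33/263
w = 1/263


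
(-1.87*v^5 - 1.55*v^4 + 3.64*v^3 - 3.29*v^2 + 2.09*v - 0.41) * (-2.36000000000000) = 4.4132*v^5 + 3.658*v^4 - 8.5904*v^3 + 7.7644*v^2 - 4.9324*v + 0.9676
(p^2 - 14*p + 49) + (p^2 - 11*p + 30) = 2*p^2 - 25*p + 79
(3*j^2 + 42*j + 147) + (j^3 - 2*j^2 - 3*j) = j^3 + j^2 + 39*j + 147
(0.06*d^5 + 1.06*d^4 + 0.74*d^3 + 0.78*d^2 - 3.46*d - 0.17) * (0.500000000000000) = 0.03*d^5 + 0.53*d^4 + 0.37*d^3 + 0.39*d^2 - 1.73*d - 0.085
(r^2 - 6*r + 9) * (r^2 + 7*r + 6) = r^4 + r^3 - 27*r^2 + 27*r + 54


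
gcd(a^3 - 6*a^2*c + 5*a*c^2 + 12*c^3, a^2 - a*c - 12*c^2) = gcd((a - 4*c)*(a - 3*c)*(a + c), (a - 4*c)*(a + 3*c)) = a - 4*c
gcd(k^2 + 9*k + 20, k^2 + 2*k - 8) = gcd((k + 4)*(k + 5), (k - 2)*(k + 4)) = k + 4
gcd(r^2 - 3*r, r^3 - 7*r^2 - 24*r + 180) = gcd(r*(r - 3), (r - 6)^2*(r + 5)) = 1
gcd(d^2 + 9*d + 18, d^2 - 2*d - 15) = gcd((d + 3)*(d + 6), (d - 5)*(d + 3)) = d + 3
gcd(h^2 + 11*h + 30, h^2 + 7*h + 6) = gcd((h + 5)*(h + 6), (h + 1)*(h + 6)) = h + 6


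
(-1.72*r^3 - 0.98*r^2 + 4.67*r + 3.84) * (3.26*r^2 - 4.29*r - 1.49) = -5.6072*r^5 + 4.184*r^4 + 21.9912*r^3 - 6.0557*r^2 - 23.4319*r - 5.7216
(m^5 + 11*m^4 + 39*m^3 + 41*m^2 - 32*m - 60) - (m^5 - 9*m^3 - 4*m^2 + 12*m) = 11*m^4 + 48*m^3 + 45*m^2 - 44*m - 60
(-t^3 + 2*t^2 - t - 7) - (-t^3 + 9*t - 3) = 2*t^2 - 10*t - 4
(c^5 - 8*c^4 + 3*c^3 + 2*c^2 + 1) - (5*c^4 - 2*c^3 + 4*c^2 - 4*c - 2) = c^5 - 13*c^4 + 5*c^3 - 2*c^2 + 4*c + 3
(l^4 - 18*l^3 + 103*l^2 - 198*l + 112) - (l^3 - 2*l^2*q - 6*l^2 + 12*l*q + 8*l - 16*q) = l^4 - 19*l^3 + 2*l^2*q + 109*l^2 - 12*l*q - 206*l + 16*q + 112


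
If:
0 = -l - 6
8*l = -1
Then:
No Solution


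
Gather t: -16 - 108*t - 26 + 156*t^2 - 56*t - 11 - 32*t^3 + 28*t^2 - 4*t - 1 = -32*t^3 + 184*t^2 - 168*t - 54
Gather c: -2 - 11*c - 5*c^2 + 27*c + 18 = -5*c^2 + 16*c + 16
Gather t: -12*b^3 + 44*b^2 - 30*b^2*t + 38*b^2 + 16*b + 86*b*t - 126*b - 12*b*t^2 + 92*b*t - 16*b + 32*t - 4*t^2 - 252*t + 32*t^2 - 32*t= -12*b^3 + 82*b^2 - 126*b + t^2*(28 - 12*b) + t*(-30*b^2 + 178*b - 252)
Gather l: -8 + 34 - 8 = 18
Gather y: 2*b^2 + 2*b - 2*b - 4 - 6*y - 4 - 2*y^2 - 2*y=2*b^2 - 2*y^2 - 8*y - 8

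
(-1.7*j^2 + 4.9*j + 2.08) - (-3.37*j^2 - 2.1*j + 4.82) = 1.67*j^2 + 7.0*j - 2.74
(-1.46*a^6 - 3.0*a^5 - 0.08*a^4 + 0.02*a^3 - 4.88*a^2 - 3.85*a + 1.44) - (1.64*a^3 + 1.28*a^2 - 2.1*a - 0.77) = -1.46*a^6 - 3.0*a^5 - 0.08*a^4 - 1.62*a^3 - 6.16*a^2 - 1.75*a + 2.21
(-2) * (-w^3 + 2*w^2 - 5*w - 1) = 2*w^3 - 4*w^2 + 10*w + 2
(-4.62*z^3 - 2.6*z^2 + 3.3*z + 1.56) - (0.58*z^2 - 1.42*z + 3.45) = -4.62*z^3 - 3.18*z^2 + 4.72*z - 1.89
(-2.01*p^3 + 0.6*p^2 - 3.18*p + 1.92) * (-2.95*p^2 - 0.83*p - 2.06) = 5.9295*p^5 - 0.1017*p^4 + 13.0236*p^3 - 4.2606*p^2 + 4.9572*p - 3.9552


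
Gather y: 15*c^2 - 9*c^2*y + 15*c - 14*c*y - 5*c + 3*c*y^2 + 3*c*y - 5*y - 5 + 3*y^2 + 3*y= 15*c^2 + 10*c + y^2*(3*c + 3) + y*(-9*c^2 - 11*c - 2) - 5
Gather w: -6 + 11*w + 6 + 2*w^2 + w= 2*w^2 + 12*w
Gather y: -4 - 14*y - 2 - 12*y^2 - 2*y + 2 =-12*y^2 - 16*y - 4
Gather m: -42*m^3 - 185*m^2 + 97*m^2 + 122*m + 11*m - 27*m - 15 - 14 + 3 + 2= -42*m^3 - 88*m^2 + 106*m - 24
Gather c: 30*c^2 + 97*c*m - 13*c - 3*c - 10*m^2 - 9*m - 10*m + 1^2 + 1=30*c^2 + c*(97*m - 16) - 10*m^2 - 19*m + 2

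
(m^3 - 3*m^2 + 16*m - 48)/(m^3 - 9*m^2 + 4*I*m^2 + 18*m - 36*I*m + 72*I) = (m - 4*I)/(m - 6)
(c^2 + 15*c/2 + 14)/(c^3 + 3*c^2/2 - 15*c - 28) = (c + 4)/(c^2 - 2*c - 8)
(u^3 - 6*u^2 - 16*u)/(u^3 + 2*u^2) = (u - 8)/u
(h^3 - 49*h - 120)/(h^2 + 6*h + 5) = (h^2 - 5*h - 24)/(h + 1)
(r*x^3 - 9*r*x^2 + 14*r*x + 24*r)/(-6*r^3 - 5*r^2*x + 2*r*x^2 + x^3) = r*(-x^3 + 9*x^2 - 14*x - 24)/(6*r^3 + 5*r^2*x - 2*r*x^2 - x^3)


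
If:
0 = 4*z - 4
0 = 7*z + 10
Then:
No Solution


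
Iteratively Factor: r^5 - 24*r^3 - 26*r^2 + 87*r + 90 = (r - 2)*(r^4 + 2*r^3 - 20*r^2 - 66*r - 45) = (r - 2)*(r + 1)*(r^3 + r^2 - 21*r - 45) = (r - 2)*(r + 1)*(r + 3)*(r^2 - 2*r - 15) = (r - 5)*(r - 2)*(r + 1)*(r + 3)*(r + 3)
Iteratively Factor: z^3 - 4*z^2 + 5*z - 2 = (z - 1)*(z^2 - 3*z + 2) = (z - 1)^2*(z - 2)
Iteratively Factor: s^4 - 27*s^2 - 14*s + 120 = (s - 5)*(s^3 + 5*s^2 - 2*s - 24) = (s - 5)*(s + 3)*(s^2 + 2*s - 8) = (s - 5)*(s + 3)*(s + 4)*(s - 2)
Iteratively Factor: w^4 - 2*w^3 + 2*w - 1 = (w - 1)*(w^3 - w^2 - w + 1) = (w - 1)^2*(w^2 - 1) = (w - 1)^2*(w + 1)*(w - 1)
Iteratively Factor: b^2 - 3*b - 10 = (b + 2)*(b - 5)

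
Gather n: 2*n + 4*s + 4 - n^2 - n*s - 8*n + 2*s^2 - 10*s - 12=-n^2 + n*(-s - 6) + 2*s^2 - 6*s - 8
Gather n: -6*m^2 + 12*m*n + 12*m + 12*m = -6*m^2 + 12*m*n + 24*m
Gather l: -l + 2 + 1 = 3 - l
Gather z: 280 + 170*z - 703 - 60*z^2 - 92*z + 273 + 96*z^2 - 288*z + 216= 36*z^2 - 210*z + 66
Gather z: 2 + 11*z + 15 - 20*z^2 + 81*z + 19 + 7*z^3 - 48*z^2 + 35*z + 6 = 7*z^3 - 68*z^2 + 127*z + 42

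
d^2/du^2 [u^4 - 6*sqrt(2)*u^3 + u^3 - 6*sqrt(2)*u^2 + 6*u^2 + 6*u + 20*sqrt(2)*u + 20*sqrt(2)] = 12*u^2 - 36*sqrt(2)*u + 6*u - 12*sqrt(2) + 12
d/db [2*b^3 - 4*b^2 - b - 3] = 6*b^2 - 8*b - 1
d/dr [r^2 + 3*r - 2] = 2*r + 3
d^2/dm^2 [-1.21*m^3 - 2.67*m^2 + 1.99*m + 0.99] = -7.26*m - 5.34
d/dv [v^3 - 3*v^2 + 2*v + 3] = 3*v^2 - 6*v + 2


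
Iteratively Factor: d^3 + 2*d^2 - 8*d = (d + 4)*(d^2 - 2*d) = (d - 2)*(d + 4)*(d)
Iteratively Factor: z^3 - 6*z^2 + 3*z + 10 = (z + 1)*(z^2 - 7*z + 10) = (z - 2)*(z + 1)*(z - 5)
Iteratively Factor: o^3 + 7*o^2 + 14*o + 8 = (o + 2)*(o^2 + 5*o + 4) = (o + 1)*(o + 2)*(o + 4)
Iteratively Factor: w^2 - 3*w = (w - 3)*(w)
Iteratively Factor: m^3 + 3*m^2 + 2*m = (m + 1)*(m^2 + 2*m) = (m + 1)*(m + 2)*(m)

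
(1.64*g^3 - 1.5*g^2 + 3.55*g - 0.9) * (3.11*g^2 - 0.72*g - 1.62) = 5.1004*g^5 - 5.8458*g^4 + 9.4637*g^3 - 2.925*g^2 - 5.103*g + 1.458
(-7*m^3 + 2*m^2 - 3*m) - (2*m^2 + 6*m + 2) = -7*m^3 - 9*m - 2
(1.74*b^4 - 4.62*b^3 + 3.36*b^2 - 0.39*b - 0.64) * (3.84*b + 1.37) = 6.6816*b^5 - 15.357*b^4 + 6.573*b^3 + 3.1056*b^2 - 2.9919*b - 0.8768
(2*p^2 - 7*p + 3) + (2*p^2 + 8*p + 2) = 4*p^2 + p + 5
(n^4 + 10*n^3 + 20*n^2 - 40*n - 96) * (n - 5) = n^5 + 5*n^4 - 30*n^3 - 140*n^2 + 104*n + 480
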